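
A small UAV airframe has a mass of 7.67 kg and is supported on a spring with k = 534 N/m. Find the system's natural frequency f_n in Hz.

1.33 Hz

ω_n = √(k/m) = √(534.0/7.67) = √69.62 = 8.344 rad/s.
f_n = ω_n/(2π) = 8.344/6.283 = 1.328 Hz.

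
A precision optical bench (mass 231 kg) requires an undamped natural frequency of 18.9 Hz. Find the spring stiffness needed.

ω_n = 2πf_n = 2π × 18.9 = 118.8 rad/s.
k = m·ω_n² = 231 × 118.8² = 231 × 14100 = 3258000 N/m.

3260000 N/m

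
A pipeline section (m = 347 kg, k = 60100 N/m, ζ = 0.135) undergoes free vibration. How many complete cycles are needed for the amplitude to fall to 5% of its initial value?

Logarithmic decrement δ = 2πζ/√(1 − ζ²) = 2π × 0.1350/√(1 − 0.0182) = 0.8561.
x_n/x₀ = e^(−nδ) ≤ 0.05; take ln: n ≥ ln(1/0.05)/δ = 2.996/0.8561 = 3.499.
So 4 complete cycles are required.

4 cycles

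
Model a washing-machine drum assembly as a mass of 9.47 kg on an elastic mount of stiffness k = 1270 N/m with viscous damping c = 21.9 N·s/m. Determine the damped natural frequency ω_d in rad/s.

11.5 rad/s

ω_n = √(k/m) = √(1270/9.47) = 11.58 rad/s.
Critical damping c_c = 2√(k·m) = 2√(1270 × 9.47) = 219.3 N·s/m, so ζ = c/c_c = 21.9/219.3 = 0.09985.
ω_d = ω_n√(1 − ζ²) = 11.58 × √(1 − 0.00997) = 11.52 rad/s.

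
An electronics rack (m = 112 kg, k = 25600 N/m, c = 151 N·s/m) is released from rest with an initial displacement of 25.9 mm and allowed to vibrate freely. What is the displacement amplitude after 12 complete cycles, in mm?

ζ = c/(2√(km)) = 151/(2√(25600 × 112)) = 151/3387 = 0.04459.
Logarithmic decrement δ = 2πζ/√(1 − ζ²) = 2π × 0.04459/√(1 − 0.00199) = 0.2804.
After n cycles, x_n/x₀ = e^(−nδ), so x_12 = 25.9 × e^(−12 × 0.2804) = 25.9 × 0.03456 = 0.8950 mm.

0.895 mm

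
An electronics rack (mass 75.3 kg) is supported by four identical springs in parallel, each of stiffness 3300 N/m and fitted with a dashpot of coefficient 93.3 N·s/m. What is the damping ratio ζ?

0.0468

Parallel springs add: k_eq = 4 × 3300 = 13200 N/m.
ω_n = √(k_eq/m) = √(13200/75.3) = 13.24 rad/s.
Critical damping c_c = 2√(k_eq·m) = 2√(13200 × 75.3) = 1994 N·s/m, so ζ = c/c_c = 93.3/1994 = 0.04679.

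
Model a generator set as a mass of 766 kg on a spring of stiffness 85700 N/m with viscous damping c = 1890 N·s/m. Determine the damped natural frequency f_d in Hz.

1.67 Hz

ω_n = √(k/m) = √(85700/766) = 10.58 rad/s.
Critical damping c_c = 2√(k·m) = 2√(85700 × 766) = 16200 N·s/m, so ζ = c/c_c = 1890/16200 = 0.1166.
ω_d = ω_n√(1 − ζ²) = 10.58 × √(1 − 0.0136) = 10.51 rad/s.
f_d = ω_d/(2π) = 1.672 Hz.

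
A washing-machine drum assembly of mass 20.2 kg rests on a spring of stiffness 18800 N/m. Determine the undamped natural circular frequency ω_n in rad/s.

ω_n = √(k/m) = √(18800/20.2) = √930.7 = 30.51 rad/s.

30.5 rad/s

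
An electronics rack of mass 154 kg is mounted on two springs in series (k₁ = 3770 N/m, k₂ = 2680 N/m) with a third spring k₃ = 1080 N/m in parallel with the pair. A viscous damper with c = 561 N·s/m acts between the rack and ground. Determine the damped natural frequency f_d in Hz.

0.593 Hz

Series pair: k_s = k₁k₂/(k₁+k₂) = (3770)(2680)/(3770 + 2680) = 1566 N/m. In parallel with k₃: k_eq = 1566 + 1080 = 2646 N/m.
ω_n = √(k_eq/m) = √(2646/154) = 4.145 rad/s.
Critical damping c_c = 2√(k_eq·m) = 2√(2646 × 154) = 1277 N·s/m, so ζ = c/c_c = 561/1277 = 0.4394.
ω_d = ω_n√(1 − ζ²) = 4.145 × √(1 − 0.193) = 3.724 rad/s.
f_d = ω_d/(2π) = 0.5927 Hz.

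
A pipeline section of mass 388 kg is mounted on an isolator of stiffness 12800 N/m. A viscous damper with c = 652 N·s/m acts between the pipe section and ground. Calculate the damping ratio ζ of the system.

0.146

ω_n = √(k/m) = √(12800/388) = 5.744 rad/s.
Critical damping c_c = 2√(k·m) = 2√(12800 × 388) = 4457 N·s/m, so ζ = c/c_c = 652/4457 = 0.1463.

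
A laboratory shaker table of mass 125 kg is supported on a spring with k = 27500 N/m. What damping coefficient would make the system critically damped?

c_c = 2√(k·m) = 2√(27500 × 125) = 2 × 1854 = 3708 N·s/m.

3710 N·s/m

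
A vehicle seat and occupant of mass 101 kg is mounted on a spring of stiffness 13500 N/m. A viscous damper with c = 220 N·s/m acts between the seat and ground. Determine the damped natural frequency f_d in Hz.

1.83 Hz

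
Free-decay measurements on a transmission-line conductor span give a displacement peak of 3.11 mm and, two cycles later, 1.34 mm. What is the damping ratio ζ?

Logarithmic decrement δ = (1/n)·ln(x₀/x_n) = (1/2)·ln(3.11/1.34) = (1/2)·ln(2.321) = 0.4210.
ζ = δ/√(4π² + δ²) = 0.4210/√(39.48 + 0.177) = 0.4210/6.297 = 0.06685.

0.0669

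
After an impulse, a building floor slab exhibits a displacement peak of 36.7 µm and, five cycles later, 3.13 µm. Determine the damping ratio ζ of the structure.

0.0781

Logarithmic decrement δ = (1/n)·ln(x₀/x_n) = (1/5)·ln(36.7/3.13) = (1/5)·ln(11.73) = 0.4923.
ζ = δ/√(4π² + δ²) = 0.4923/√(39.48 + 0.242) = 0.4923/6.302 = 0.07812.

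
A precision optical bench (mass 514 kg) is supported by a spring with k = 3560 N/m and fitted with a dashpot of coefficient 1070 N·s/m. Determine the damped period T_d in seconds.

2.60 s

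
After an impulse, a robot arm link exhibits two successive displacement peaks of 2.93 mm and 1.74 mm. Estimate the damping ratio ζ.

0.0827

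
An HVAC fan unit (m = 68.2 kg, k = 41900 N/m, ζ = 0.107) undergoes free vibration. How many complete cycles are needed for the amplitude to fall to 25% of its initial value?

3 cycles

Logarithmic decrement δ = 2πζ/√(1 − ζ²) = 2π × 0.1070/√(1 − 0.0114) = 0.6762.
x_n/x₀ = e^(−nδ) ≤ 0.25; take ln: n ≥ ln(1/0.25)/δ = 1.386/0.6762 = 2.050.
So 3 complete cycles are required.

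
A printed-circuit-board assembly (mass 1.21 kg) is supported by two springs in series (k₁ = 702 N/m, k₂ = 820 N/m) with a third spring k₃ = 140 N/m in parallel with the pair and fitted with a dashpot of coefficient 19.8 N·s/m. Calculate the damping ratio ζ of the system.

0.395

Series pair: k_s = k₁k₂/(k₁+k₂) = (702)(820)/(702 + 820) = 378.2 N/m. In parallel with k₃: k_eq = 378.2 + 140 = 518.2 N/m.
ω_n = √(k_eq/m) = √(518.2/1.21) = 20.69 rad/s.
Critical damping c_c = 2√(k_eq·m) = 2√(518.2 × 1.21) = 50.08 N·s/m, so ζ = c/c_c = 19.8/50.08 = 0.3954.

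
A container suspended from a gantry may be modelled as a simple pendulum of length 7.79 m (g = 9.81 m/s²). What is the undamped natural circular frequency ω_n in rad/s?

For a simple pendulum ω_n = √(g/L) = √(9.81/7.79) = √1.259 = 1.122 rad/s.

1.12 rad/s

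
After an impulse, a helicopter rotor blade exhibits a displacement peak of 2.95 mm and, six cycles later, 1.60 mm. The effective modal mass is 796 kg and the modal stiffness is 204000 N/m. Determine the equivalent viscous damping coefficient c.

Logarithmic decrement δ = (1/n)·ln(x₀/x_n) = (1/6)·ln(2.95/1.60) = (1/6)·ln(1.844) = 0.1020.
ζ = δ/√(4π² + δ²) = 0.1020/√(39.48 + 0.0104) = 0.1020/6.284 = 0.01623.
c = ζ · 2√(km) = 0.01623 × 2√(204000 × 796) = 0.01623 × 25490 = 413.5 N·s/m.

414 N·s/m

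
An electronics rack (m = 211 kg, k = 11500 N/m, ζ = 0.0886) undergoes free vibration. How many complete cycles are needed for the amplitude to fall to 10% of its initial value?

Logarithmic decrement δ = 2πζ/√(1 − ζ²) = 2π × 0.08860/√(1 − 0.00785) = 0.5589.
x_n/x₀ = e^(−nδ) ≤ 0.1; take ln: n ≥ ln(1/0.1)/δ = 2.303/0.5589 = 4.120.
So 5 complete cycles are required.

5 cycles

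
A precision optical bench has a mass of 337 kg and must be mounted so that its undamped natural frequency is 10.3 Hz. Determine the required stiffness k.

1410000 N/m

ω_n = 2πf_n = 2π × 10.3 = 64.72 rad/s.
k = m·ω_n² = 337 × 64.72² = 337 × 4188 = 1411000 N/m.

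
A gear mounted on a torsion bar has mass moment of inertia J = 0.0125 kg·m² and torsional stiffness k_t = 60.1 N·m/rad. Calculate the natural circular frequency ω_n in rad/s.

69.3 rad/s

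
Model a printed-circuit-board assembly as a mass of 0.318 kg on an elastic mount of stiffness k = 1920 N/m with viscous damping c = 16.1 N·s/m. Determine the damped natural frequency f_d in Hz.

11.7 Hz

ω_n = √(k/m) = √(1920/0.318) = 77.70 rad/s.
Critical damping c_c = 2√(k·m) = 2√(1920 × 0.318) = 49.42 N·s/m, so ζ = c/c_c = 16.1/49.42 = 0.3258.
ω_d = ω_n√(1 − ζ²) = 77.70 × √(1 − 0.106) = 73.46 rad/s.
f_d = ω_d/(2π) = 11.69 Hz.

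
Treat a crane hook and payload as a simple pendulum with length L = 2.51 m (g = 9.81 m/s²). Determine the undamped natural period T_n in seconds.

3.18 s

For a simple pendulum ω_n = √(g/L) = √(9.81/2.51) = √3.908 = 1.977 rad/s.
T_n = 2π/ω_n = 6.283/1.977 = 3.178 s.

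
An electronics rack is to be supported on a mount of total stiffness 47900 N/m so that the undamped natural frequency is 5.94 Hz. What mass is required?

34.4 kg

ω_n = 2πf_n = 2π × 5.94 = 37.32 rad/s.
m = k/ω_n² = 47900/37.32² = 47900/1393 = 34.39 kg.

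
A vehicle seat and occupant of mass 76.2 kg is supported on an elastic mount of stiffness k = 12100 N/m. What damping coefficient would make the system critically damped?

1920 N·s/m

c_c = 2√(k·m) = 2√(12100 × 76.2) = 2 × 960.2 = 1920 N·s/m.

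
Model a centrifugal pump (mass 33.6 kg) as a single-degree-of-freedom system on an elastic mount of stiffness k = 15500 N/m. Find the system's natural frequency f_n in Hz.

3.42 Hz

ω_n = √(k/m) = √(15500/33.6) = √461.3 = 21.48 rad/s.
f_n = ω_n/(2π) = 21.48/6.283 = 3.418 Hz.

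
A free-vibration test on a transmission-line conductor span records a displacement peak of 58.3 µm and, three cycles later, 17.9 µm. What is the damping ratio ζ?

0.0625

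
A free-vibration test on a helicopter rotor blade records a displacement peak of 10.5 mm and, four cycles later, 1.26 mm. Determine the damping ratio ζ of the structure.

0.0841

Logarithmic decrement δ = (1/n)·ln(x₀/x_n) = (1/4)·ln(10.5/1.26) = (1/4)·ln(8.333) = 0.5301.
ζ = δ/√(4π² + δ²) = 0.5301/√(39.48 + 0.281) = 0.5301/6.306 = 0.08406.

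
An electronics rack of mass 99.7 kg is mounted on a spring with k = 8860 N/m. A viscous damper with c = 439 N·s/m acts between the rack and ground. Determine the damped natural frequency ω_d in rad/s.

ω_n = √(k/m) = √(8860/99.7) = 9.427 rad/s.
Critical damping c_c = 2√(k·m) = 2√(8860 × 99.7) = 1880 N·s/m, so ζ = c/c_c = 439/1880 = 0.2335.
ω_d = ω_n√(1 − ζ²) = 9.427 × √(1 − 0.0545) = 9.166 rad/s.

9.17 rad/s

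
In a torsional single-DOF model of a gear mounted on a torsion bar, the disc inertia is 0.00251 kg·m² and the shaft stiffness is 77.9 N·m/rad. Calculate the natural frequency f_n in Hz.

ω_n = √(k_t/J) = √(77.9/0.00251) = √31040 = 176.2 rad/s.
f_n = ω_n/(2π) = 176.2/6.283 = 28.04 Hz.

28.0 Hz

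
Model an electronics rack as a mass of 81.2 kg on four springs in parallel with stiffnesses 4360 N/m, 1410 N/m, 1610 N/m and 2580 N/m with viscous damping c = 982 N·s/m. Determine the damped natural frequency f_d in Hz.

1.48 Hz

Parallel springs add: k_eq = 4360 + 1410 + 1610 + 2580 = 9960 N/m.
ω_n = √(k_eq/m) = √(9960/81.2) = 11.08 rad/s.
Critical damping c_c = 2√(k_eq·m) = 2√(9960 × 81.2) = 1799 N·s/m, so ζ = c/c_c = 982/1799 = 0.5460.
ω_d = ω_n√(1 − ζ²) = 11.08 × √(1 − 0.298) = 9.279 rad/s.
f_d = ω_d/(2π) = 1.477 Hz.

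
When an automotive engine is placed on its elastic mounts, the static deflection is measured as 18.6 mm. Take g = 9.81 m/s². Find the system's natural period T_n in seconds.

ω_n = √(g/δ_st) = √(9.81/0.0186) = √527.4 = 22.97 rad/s.
T_n = 2π/ω_n = 6.283/22.97 = 0.2736 s.

0.274 s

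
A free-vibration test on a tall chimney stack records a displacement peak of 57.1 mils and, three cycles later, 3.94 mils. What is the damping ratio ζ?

0.140

Logarithmic decrement δ = (1/n)·ln(x₀/x_n) = (1/3)·ln(57.1/3.94) = (1/3)·ln(14.49) = 0.8912.
ζ = δ/√(4π² + δ²) = 0.8912/√(39.48 + 0.794) = 0.8912/6.346 = 0.1404.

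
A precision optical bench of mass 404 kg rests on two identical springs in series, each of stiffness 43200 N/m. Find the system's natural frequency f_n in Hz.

Series springs: 1/k_eq = 2/43200, so k_eq = 43200/2 = 21600 N/m.
ω_n = √(k_eq/m) = √(21600/404) = √53.47 = 7.312 rad/s.
f_n = ω_n/(2π) = 7.312/6.283 = 1.164 Hz.

1.16 Hz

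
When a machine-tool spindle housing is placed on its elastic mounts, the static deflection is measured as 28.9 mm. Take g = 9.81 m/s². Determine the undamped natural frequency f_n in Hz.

2.93 Hz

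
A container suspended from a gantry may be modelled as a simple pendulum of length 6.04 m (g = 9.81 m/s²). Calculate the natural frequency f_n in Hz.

0.203 Hz

For a simple pendulum ω_n = √(g/L) = √(9.81/6.04) = √1.624 = 1.274 rad/s.
f_n = ω_n/(2π) = 1.274/6.283 = 0.2028 Hz.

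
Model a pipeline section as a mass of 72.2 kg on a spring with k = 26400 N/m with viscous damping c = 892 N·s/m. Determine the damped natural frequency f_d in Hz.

ω_n = √(k/m) = √(26400/72.2) = 19.12 rad/s.
Critical damping c_c = 2√(k·m) = 2√(26400 × 72.2) = 2761 N·s/m, so ζ = c/c_c = 892/2761 = 0.3230.
ω_d = ω_n√(1 − ζ²) = 19.12 × √(1 − 0.104) = 18.10 rad/s.
f_d = ω_d/(2π) = 2.880 Hz.

2.88 Hz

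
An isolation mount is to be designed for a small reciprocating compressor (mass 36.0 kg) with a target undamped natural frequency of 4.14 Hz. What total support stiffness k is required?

24400 N/m

ω_n = 2πf_n = 2π × 4.14 = 26.01 rad/s.
k = m·ω_n² = 36.0 × 26.01² = 36.0 × 676.6 = 24360 N/m.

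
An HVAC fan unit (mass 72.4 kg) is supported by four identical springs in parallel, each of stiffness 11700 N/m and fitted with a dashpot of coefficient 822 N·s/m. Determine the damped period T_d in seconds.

0.254 s

Parallel springs add: k_eq = 4 × 11700 = 46800 N/m.
ω_n = √(k_eq/m) = √(46800/72.4) = 25.42 rad/s.
Critical damping c_c = 2√(k_eq·m) = 2√(46800 × 72.4) = 3681 N·s/m, so ζ = c/c_c = 822/3681 = 0.2233.
ω_d = ω_n√(1 − ζ²) = 25.42 × √(1 − 0.0499) = 24.78 rad/s.
T_d = 2π/ω_d = 0.2535 s.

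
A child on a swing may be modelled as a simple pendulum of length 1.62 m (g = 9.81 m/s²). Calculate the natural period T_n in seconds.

For a simple pendulum ω_n = √(g/L) = √(9.81/1.62) = √6.056 = 2.461 rad/s.
T_n = 2π/ω_n = 6.283/2.461 = 2.553 s.

2.55 s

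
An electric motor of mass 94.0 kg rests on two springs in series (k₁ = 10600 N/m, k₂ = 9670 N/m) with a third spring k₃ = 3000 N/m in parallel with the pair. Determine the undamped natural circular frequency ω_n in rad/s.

9.26 rad/s

Series pair: k_s = k₁k₂/(k₁+k₂) = (10600)(9670)/(10600 + 9670) = 5057 N/m. In parallel with k₃: k_eq = 5057 + 3000 = 8057 N/m.
ω_n = √(k_eq/m) = √(8057/94.0) = √85.71 = 9.258 rad/s.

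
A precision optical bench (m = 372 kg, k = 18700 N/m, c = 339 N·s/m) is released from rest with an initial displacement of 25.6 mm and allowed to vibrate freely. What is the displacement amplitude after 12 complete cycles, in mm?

ζ = c/(2√(km)) = 339/(2√(18700 × 372)) = 339/5275 = 0.06427.
Logarithmic decrement δ = 2πζ/√(1 − ζ²) = 2π × 0.06427/√(1 − 0.00413) = 0.4046.
After n cycles, x_n/x₀ = e^(−nδ), so x_12 = 25.6 × e^(−12 × 0.4046) = 25.6 × 0.007785 = 0.1993 mm.

0.199 mm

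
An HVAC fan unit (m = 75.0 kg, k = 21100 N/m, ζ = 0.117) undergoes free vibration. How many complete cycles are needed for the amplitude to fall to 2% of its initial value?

Logarithmic decrement δ = 2πζ/√(1 − ζ²) = 2π × 0.1170/√(1 − 0.0137) = 0.7402.
x_n/x₀ = e^(−nδ) ≤ 0.02; take ln: n ≥ ln(1/0.02)/δ = 3.912/0.7402 = 5.285.
So 6 complete cycles are required.

6 cycles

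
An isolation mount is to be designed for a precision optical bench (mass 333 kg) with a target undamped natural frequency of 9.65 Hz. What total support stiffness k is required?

ω_n = 2πf_n = 2π × 9.65 = 60.63 rad/s.
k = m·ω_n² = 333 × 60.63² = 333 × 3676 = 1224000 N/m.

1220000 N/m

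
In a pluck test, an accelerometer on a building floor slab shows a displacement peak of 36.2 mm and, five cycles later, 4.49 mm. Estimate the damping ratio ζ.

Logarithmic decrement δ = (1/n)·ln(x₀/x_n) = (1/5)·ln(36.2/4.49) = (1/5)·ln(8.062) = 0.4174.
ζ = δ/√(4π² + δ²) = 0.4174/√(39.48 + 0.174) = 0.4174/6.297 = 0.06629.

0.0663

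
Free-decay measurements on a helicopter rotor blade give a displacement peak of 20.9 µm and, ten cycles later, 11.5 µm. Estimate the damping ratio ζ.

Logarithmic decrement δ = (1/n)·ln(x₀/x_n) = (1/10)·ln(20.9/11.5) = (1/10)·ln(1.817) = 0.05974.
ζ = δ/√(4π² + δ²) = 0.05974/√(39.48 + 0.00357) = 0.05974/6.283 = 0.009508.

0.00951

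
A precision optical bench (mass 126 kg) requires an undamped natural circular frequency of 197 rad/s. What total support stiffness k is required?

4890000 N/m

k = m·ω_n² = 126 × 197.0² = 126 × 38810 = 4890000 N/m.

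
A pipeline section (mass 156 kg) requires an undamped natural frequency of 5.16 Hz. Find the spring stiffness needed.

164000 N/m

ω_n = 2πf_n = 2π × 5.16 = 32.42 rad/s.
k = m·ω_n² = 156 × 32.42² = 156 × 1051 = 164000 N/m.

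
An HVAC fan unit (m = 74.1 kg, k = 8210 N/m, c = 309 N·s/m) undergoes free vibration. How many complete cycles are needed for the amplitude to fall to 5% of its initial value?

3 cycles

ζ = c/(2√(km)) = 309/(2√(8210 × 74.1)) = 309/1560 = 0.1981.
Logarithmic decrement δ = 2πζ/√(1 − ζ²) = 2π × 0.1981/√(1 − 0.0392) = 1.270.
x_n/x₀ = e^(−nδ) ≤ 0.05; take ln: n ≥ ln(1/0.05)/δ = 2.996/1.270 = 2.359.
So 3 complete cycles are required.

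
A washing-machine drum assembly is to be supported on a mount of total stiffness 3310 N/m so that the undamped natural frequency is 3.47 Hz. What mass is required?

ω_n = 2πf_n = 2π × 3.47 = 21.80 rad/s.
m = k/ω_n² = 3310/21.80² = 3310/475.4 = 6.963 kg.

6.96 kg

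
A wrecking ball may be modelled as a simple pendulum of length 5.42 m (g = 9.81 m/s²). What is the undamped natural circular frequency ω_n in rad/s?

For a simple pendulum ω_n = √(g/L) = √(9.81/5.42) = √1.810 = 1.345 rad/s.

1.35 rad/s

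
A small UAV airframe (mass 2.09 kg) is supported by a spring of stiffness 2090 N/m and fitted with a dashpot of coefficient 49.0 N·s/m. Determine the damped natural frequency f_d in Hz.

4.67 Hz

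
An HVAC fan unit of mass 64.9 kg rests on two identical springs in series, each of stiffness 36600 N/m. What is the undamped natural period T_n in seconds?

Series springs: 1/k_eq = 2/36600, so k_eq = 36600/2 = 18300 N/m.
ω_n = √(k_eq/m) = √(18300/64.9) = √282.0 = 16.79 rad/s.
T_n = 2π/ω_n = 6.283/16.79 = 0.3742 s.

0.374 s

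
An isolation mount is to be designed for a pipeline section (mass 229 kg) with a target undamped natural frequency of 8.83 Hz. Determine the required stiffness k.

ω_n = 2πf_n = 2π × 8.83 = 55.48 rad/s.
k = m·ω_n² = 229 × 55.48² = 229 × 3078 = 704900 N/m.

705000 N/m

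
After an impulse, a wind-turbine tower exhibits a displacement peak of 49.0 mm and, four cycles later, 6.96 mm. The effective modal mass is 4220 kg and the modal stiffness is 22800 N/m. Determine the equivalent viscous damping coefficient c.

1520 N·s/m

Logarithmic decrement δ = (1/n)·ln(x₀/x_n) = (1/4)·ln(49.0/6.96) = (1/4)·ln(7.040) = 0.4879.
ζ = δ/√(4π² + δ²) = 0.4879/√(39.48 + 0.238) = 0.4879/6.302 = 0.07742.
c = ζ · 2√(km) = 0.07742 × 2√(22800 × 4220) = 0.07742 × 19620 = 1519 N·s/m.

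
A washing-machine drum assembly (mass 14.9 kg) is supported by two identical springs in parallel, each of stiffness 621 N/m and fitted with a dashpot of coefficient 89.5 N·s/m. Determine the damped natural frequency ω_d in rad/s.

Parallel springs add: k_eq = 2 × 621 = 1242 N/m.
ω_n = √(k_eq/m) = √(1242/14.9) = 9.130 rad/s.
Critical damping c_c = 2√(k_eq·m) = 2√(1242 × 14.9) = 272.1 N·s/m, so ζ = c/c_c = 89.5/272.1 = 0.3290.
ω_d = ω_n√(1 − ζ²) = 9.130 × √(1 − 0.108) = 8.622 rad/s.

8.62 rad/s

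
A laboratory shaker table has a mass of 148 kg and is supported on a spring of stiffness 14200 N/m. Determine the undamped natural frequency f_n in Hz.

ω_n = √(k/m) = √(14200/148) = √95.95 = 9.795 rad/s.
f_n = ω_n/(2π) = 9.795/6.283 = 1.559 Hz.

1.56 Hz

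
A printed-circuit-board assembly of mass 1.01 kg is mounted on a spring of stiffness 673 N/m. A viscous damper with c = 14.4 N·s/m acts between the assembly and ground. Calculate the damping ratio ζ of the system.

ω_n = √(k/m) = √(673.0/1.01) = 25.81 rad/s.
Critical damping c_c = 2√(k·m) = 2√(673.0 × 1.01) = 52.14 N·s/m, so ζ = c/c_c = 14.4/52.14 = 0.2762.

0.276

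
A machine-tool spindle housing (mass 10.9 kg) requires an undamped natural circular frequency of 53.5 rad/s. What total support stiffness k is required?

k = m·ω_n² = 10.9 × 53.50² = 10.9 × 2862 = 31200 N/m.

31200 N/m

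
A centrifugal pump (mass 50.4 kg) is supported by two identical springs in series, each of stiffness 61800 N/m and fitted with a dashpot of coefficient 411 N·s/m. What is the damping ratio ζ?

0.165

Series springs: 1/k_eq = 2/61800, so k_eq = 61800/2 = 30900 N/m.
ω_n = √(k_eq/m) = √(30900/50.4) = 24.76 rad/s.
Critical damping c_c = 2√(k_eq·m) = 2√(30900 × 50.4) = 2496 N·s/m, so ζ = c/c_c = 411/2496 = 0.1647.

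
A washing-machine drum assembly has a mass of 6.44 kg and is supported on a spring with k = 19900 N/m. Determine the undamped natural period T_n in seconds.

ω_n = √(k/m) = √(19900/6.44) = √3090 = 55.59 rad/s.
T_n = 2π/ω_n = 6.283/55.59 = 0.1130 s.

0.113 s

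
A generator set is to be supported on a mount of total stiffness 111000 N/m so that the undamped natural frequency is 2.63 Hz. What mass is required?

ω_n = 2πf_n = 2π × 2.63 = 16.52 rad/s.
m = k/ω_n² = 111000/16.52² = 111000/273.1 = 406.5 kg.

406 kg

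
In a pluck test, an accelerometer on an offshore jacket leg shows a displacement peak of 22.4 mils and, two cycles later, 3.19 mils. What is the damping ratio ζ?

0.153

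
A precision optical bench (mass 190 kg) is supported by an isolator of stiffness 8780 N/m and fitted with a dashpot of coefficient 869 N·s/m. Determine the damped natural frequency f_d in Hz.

ω_n = √(k/m) = √(8780/190) = 6.798 rad/s.
Critical damping c_c = 2√(k·m) = 2√(8780 × 190) = 2583 N·s/m, so ζ = c/c_c = 869/2583 = 0.3364.
ω_d = ω_n√(1 − ζ²) = 6.798 × √(1 − 0.113) = 6.402 rad/s.
f_d = ω_d/(2π) = 1.019 Hz.

1.02 Hz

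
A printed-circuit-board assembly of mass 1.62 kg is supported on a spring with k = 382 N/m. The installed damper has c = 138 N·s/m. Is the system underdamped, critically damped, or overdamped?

c_c = 2√(k·m) = 49.75 N·s/m; ζ = c/c_c = 138/49.75 = 2.77.
Since ζ > 1 the system is overdamped.

overdamped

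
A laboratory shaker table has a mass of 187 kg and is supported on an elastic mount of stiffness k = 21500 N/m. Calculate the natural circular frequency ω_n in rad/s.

10.7 rad/s

ω_n = √(k/m) = √(21500/187) = √115.0 = 10.72 rad/s.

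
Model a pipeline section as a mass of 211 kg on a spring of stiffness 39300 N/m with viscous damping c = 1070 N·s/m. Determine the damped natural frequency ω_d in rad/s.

13.4 rad/s

ω_n = √(k/m) = √(39300/211) = 13.65 rad/s.
Critical damping c_c = 2√(k·m) = 2√(39300 × 211) = 5759 N·s/m, so ζ = c/c_c = 1070/5759 = 0.1858.
ω_d = ω_n√(1 − ζ²) = 13.65 × √(1 − 0.0345) = 13.41 rad/s.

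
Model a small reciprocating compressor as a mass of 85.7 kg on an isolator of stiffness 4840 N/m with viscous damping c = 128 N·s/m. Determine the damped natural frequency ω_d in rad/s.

7.48 rad/s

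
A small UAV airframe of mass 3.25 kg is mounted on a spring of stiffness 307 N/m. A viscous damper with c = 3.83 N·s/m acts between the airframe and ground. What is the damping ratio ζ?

0.0606

ω_n = √(k/m) = √(307.0/3.25) = 9.719 rad/s.
Critical damping c_c = 2√(k·m) = 2√(307.0 × 3.25) = 63.17 N·s/m, so ζ = c/c_c = 3.83/63.17 = 0.06063.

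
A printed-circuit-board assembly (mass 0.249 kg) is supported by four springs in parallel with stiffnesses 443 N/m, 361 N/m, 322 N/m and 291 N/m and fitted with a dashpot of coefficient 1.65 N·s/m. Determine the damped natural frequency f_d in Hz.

12.0 Hz

Parallel springs add: k_eq = 443 + 361 + 322 + 291 = 1417 N/m.
ω_n = √(k_eq/m) = √(1417/0.249) = 75.44 rad/s.
Critical damping c_c = 2√(k_eq·m) = 2√(1417 × 0.249) = 37.57 N·s/m, so ζ = c/c_c = 1.65/37.57 = 0.04392.
ω_d = ω_n√(1 − ζ²) = 75.44 × √(1 − 0.00193) = 75.36 rad/s.
f_d = ω_d/(2π) = 11.99 Hz.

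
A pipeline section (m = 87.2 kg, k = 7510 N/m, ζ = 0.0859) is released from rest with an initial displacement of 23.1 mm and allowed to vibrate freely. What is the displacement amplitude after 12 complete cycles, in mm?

0.0347 mm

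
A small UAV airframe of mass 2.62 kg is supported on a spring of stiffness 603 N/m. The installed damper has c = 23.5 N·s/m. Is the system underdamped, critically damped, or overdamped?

underdamped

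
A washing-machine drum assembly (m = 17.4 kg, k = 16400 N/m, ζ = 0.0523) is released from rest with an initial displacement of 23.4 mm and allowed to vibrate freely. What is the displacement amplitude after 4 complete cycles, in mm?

Logarithmic decrement δ = 2πζ/√(1 − ζ²) = 2π × 0.05230/√(1 − 0.00274) = 0.3291.
After n cycles, x_n/x₀ = e^(−nδ), so x_4 = 23.4 × e^(−4 × 0.3291) = 23.4 × 0.2681 = 6.274 mm.

6.27 mm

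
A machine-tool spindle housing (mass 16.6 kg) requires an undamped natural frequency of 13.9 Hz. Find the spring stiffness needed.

127000 N/m

ω_n = 2πf_n = 2π × 13.9 = 87.34 rad/s.
k = m·ω_n² = 16.6 × 87.34² = 16.6 × 7628 = 126600 N/m.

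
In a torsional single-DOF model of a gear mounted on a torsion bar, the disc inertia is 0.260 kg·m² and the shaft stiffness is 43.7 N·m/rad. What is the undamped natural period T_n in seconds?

ω_n = √(k_t/J) = √(43.7/0.260) = √168.1 = 12.96 rad/s.
T_n = 2π/ω_n = 6.283/12.96 = 0.4846 s.

0.485 s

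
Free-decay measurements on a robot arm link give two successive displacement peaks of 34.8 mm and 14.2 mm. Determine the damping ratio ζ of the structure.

0.141

Logarithmic decrement δ = (1/n)·ln(x₀/x_n) = (1/1)·ln(34.8/14.2) = (1/1)·ln(2.451) = 0.8964.
ζ = δ/√(4π² + δ²) = 0.8964/√(39.48 + 0.803) = 0.8964/6.347 = 0.1412.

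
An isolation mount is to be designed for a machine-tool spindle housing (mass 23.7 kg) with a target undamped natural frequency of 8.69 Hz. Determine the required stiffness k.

ω_n = 2πf_n = 2π × 8.69 = 54.60 rad/s.
k = m·ω_n² = 23.7 × 54.60² = 23.7 × 2981 = 70660 N/m.

70700 N/m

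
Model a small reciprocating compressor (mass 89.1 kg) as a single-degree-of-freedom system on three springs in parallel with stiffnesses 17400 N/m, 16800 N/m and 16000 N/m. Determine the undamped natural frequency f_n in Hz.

3.78 Hz

Parallel springs add: k_eq = 17400 + 16800 + 16000 = 50200 N/m.
ω_n = √(k_eq/m) = √(50200/89.1) = √563.4 = 23.74 rad/s.
f_n = ω_n/(2π) = 23.74/6.283 = 3.778 Hz.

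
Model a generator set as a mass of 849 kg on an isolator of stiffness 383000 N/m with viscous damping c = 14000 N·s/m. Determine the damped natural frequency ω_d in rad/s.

ω_n = √(k/m) = √(383000/849) = 21.24 rad/s.
Critical damping c_c = 2√(k·m) = 2√(383000 × 849) = 36060 N·s/m, so ζ = c/c_c = 14000/36060 = 0.3882.
ω_d = ω_n√(1 − ζ²) = 21.24 × √(1 − 0.151) = 19.57 rad/s.

19.6 rad/s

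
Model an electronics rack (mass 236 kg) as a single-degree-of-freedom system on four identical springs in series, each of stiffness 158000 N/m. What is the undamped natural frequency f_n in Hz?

Series springs: 1/k_eq = 4/158000, so k_eq = 158000/4 = 39500 N/m.
ω_n = √(k_eq/m) = √(39500/236) = √167.4 = 12.94 rad/s.
f_n = ω_n/(2π) = 12.94/6.283 = 2.059 Hz.

2.06 Hz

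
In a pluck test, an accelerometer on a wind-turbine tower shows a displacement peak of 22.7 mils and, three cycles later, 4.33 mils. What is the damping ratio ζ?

0.0876

Logarithmic decrement δ = (1/n)·ln(x₀/x_n) = (1/3)·ln(22.7/4.33) = (1/3)·ln(5.242) = 0.5523.
ζ = δ/√(4π² + δ²) = 0.5523/√(39.48 + 0.305) = 0.5523/6.307 = 0.08756.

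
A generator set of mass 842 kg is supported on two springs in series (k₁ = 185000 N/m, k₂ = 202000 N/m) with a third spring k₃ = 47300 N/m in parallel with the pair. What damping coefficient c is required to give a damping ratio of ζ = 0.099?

2180 N·s/m

Series pair: k_s = k₁k₂/(k₁+k₂) = (185000)(202000)/(185000 + 202000) = 96560 N/m. In parallel with k₃: k_eq = 96560 + 47300 = 143900 N/m.
c_c = 2√(k_eq·m) = 2√(143900 × 842) = 22010 N·s/m.
c = ζ·c_c = 0.099 × 22010 = 2179 N·s/m.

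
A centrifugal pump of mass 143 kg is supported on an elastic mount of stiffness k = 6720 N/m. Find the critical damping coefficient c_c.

c_c = 2√(k·m) = 2√(6720 × 143) = 2 × 980.3 = 1961 N·s/m.

1960 N·s/m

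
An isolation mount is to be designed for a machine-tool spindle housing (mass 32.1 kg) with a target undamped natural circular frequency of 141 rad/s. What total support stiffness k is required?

k = m·ω_n² = 32.1 × 141.0² = 32.1 × 19880 = 638200 N/m.

638000 N/m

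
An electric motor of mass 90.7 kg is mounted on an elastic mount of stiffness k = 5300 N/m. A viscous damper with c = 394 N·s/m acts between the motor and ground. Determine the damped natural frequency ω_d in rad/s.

7.33 rad/s

ω_n = √(k/m) = √(5300/90.7) = 7.644 rad/s.
Critical damping c_c = 2√(k·m) = 2√(5300 × 90.7) = 1387 N·s/m, so ζ = c/c_c = 394/1387 = 0.2841.
ω_d = ω_n√(1 − ζ²) = 7.644 × √(1 − 0.0807) = 7.329 rad/s.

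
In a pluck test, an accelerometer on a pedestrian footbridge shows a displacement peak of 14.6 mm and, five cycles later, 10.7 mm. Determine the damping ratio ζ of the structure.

0.00989

Logarithmic decrement δ = (1/n)·ln(x₀/x_n) = (1/5)·ln(14.6/10.7) = (1/5)·ln(1.364) = 0.06216.
ζ = δ/√(4π² + δ²) = 0.06216/√(39.48 + 0.00386) = 0.06216/6.283 = 0.009892.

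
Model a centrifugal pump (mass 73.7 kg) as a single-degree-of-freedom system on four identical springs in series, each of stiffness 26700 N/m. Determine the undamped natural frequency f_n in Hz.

1.51 Hz

Series springs: 1/k_eq = 4/26700, so k_eq = 26700/4 = 6675 N/m.
ω_n = √(k_eq/m) = √(6675/73.7) = √90.57 = 9.517 rad/s.
f_n = ω_n/(2π) = 9.517/6.283 = 1.515 Hz.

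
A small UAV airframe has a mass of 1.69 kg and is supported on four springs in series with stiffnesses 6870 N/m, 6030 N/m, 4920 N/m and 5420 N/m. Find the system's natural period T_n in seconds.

Series springs: 1/k_eq = 1/6870 + 1/6030 + 1/4920 + 1/5420 = 0.0006992, so k_eq = 1430 N/m.
ω_n = √(k_eq/m) = √(1430/1.69) = √846.3 = 29.09 rad/s.
T_n = 2π/ω_n = 6.283/29.09 = 0.2160 s.

0.216 s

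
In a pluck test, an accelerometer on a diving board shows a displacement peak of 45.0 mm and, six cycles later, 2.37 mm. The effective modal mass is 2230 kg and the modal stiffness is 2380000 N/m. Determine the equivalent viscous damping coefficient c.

Logarithmic decrement δ = (1/n)·ln(x₀/x_n) = (1/6)·ln(45.0/2.37) = (1/6)·ln(18.99) = 0.4906.
ζ = δ/√(4π² + δ²) = 0.4906/√(39.48 + 0.241) = 0.4906/6.302 = 0.07785.
c = ζ · 2√(km) = 0.07785 × 2√(2380000 × 2230) = 0.07785 × 145700 = 11340 N·s/m.

11300 N·s/m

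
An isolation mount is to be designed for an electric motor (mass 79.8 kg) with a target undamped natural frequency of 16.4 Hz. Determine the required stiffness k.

ω_n = 2πf_n = 2π × 16.4 = 103.0 rad/s.
k = m·ω_n² = 79.8 × 103.0² = 79.8 × 10620 = 847300 N/m.

847000 N/m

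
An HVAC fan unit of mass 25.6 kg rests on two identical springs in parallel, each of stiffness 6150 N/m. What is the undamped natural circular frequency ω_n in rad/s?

Parallel springs add: k_eq = 2 × 6150 = 12300 N/m.
ω_n = √(k_eq/m) = √(12300/25.6) = √480.5 = 21.92 rad/s.

21.9 rad/s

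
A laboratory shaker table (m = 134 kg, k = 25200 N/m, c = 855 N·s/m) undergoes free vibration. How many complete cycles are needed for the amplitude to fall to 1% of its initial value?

4 cycles

ζ = c/(2√(km)) = 855/(2√(25200 × 134)) = 855/3675 = 0.2326.
Logarithmic decrement δ = 2πζ/√(1 − ζ²) = 2π × 0.2326/√(1 − 0.0541) = 1.503.
x_n/x₀ = e^(−nδ) ≤ 0.01; take ln: n ≥ ln(1/0.01)/δ = 4.605/1.503 = 3.064.
So 4 complete cycles are required.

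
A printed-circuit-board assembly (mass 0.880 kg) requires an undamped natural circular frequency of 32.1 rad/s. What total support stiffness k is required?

907 N/m

k = m·ω_n² = 0.880 × 32.10² = 0.880 × 1030 = 906.8 N/m.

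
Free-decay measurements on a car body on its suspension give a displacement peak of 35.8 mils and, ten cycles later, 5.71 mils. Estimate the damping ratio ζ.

0.0292

Logarithmic decrement δ = (1/n)·ln(x₀/x_n) = (1/10)·ln(35.8/5.71) = (1/10)·ln(6.270) = 0.1836.
ζ = δ/√(4π² + δ²) = 0.1836/√(39.48 + 0.0337) = 0.1836/6.286 = 0.02920.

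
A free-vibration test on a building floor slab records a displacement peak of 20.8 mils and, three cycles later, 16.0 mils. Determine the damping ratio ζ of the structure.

Logarithmic decrement δ = (1/n)·ln(x₀/x_n) = (1/3)·ln(20.8/16.0) = (1/3)·ln(1.300) = 0.08745.
ζ = δ/√(4π² + δ²) = 0.08745/√(39.48 + 0.00765) = 0.08745/6.284 = 0.01392.

0.0139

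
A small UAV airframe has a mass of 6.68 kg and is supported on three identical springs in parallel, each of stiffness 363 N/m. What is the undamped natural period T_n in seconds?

0.492 s

Parallel springs add: k_eq = 3 × 363 = 1089 N/m.
ω_n = √(k_eq/m) = √(1089/6.68) = √163.0 = 12.77 rad/s.
T_n = 2π/ω_n = 6.283/12.77 = 0.4921 s.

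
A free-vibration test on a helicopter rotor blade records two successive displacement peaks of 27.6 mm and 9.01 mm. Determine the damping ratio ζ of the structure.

0.175

Logarithmic decrement δ = (1/n)·ln(x₀/x_n) = (1/1)·ln(27.6/9.01) = (1/1)·ln(3.063) = 1.119.
ζ = δ/√(4π² + δ²) = 1.119/√(39.48 + 1.25) = 1.119/6.382 = 0.1754.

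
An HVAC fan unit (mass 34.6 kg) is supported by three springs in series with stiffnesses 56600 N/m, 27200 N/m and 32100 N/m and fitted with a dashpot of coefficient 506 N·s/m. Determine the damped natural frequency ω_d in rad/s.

Series springs: 1/k_eq = 1/56600 + 1/27200 + 1/32100 = 8.559×10^-5, so k_eq = 11680 N/m.
ω_n = √(k_eq/m) = √(11680/34.6) = 18.38 rad/s.
Critical damping c_c = 2√(k_eq·m) = 2√(11680 × 34.6) = 1272 N·s/m, so ζ = c/c_c = 506/1272 = 0.3979.
ω_d = ω_n√(1 − ζ²) = 18.38 × √(1 − 0.158) = 16.86 rad/s.

16.9 rad/s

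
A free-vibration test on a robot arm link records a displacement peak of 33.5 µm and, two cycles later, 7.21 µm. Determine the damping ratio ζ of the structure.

Logarithmic decrement δ = (1/n)·ln(x₀/x_n) = (1/2)·ln(33.5/7.21) = (1/2)·ln(4.646) = 0.7680.
ζ = δ/√(4π² + δ²) = 0.7680/√(39.48 + 0.590) = 0.7680/6.330 = 0.1213.

0.121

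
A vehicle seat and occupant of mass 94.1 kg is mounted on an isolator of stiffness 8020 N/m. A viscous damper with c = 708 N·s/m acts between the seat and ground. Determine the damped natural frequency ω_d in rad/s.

ω_n = √(k/m) = √(8020/94.1) = 9.232 rad/s.
Critical damping c_c = 2√(k·m) = 2√(8020 × 94.1) = 1737 N·s/m, so ζ = c/c_c = 708/1737 = 0.4075.
ω_d = ω_n√(1 − ζ²) = 9.232 × √(1 − 0.166) = 8.431 rad/s.

8.43 rad/s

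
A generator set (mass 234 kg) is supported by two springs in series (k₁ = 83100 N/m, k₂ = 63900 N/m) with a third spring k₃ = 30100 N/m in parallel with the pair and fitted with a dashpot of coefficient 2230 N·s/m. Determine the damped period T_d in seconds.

0.389 s

Series pair: k_s = k₁k₂/(k₁+k₂) = (83100)(63900)/(83100 + 63900) = 36120 N/m. In parallel with k₃: k_eq = 36120 + 30100 = 66220 N/m.
ω_n = √(k_eq/m) = √(66220/234) = 16.82 rad/s.
Critical damping c_c = 2√(k_eq·m) = 2√(66220 × 234) = 7873 N·s/m, so ζ = c/c_c = 2230/7873 = 0.2832.
ω_d = ω_n√(1 − ζ²) = 16.82 × √(1 − 0.0802) = 16.13 rad/s.
T_d = 2π/ω_d = 0.3894 s.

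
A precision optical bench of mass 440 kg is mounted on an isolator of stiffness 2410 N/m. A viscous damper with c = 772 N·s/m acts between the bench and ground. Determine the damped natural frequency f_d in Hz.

0.345 Hz

ω_n = √(k/m) = √(2410/440) = 2.340 rad/s.
Critical damping c_c = 2√(k·m) = 2√(2410 × 440) = 2060 N·s/m, so ζ = c/c_c = 772/2060 = 0.3748.
ω_d = ω_n√(1 − ζ²) = 2.340 × √(1 − 0.141) = 2.170 rad/s.
f_d = ω_d/(2π) = 0.3453 Hz.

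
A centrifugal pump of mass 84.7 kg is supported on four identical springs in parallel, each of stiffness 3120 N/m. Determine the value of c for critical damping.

2060 N·s/m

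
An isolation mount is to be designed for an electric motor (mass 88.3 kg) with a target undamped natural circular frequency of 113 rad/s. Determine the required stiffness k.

1130000 N/m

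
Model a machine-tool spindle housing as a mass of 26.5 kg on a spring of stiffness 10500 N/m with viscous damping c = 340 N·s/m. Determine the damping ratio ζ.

ω_n = √(k/m) = √(10500/26.5) = 19.91 rad/s.
Critical damping c_c = 2√(k·m) = 2√(10500 × 26.5) = 1055 N·s/m, so ζ = c/c_c = 340/1055 = 0.3223.

0.322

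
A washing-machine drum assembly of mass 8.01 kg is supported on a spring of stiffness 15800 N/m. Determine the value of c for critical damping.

711 N·s/m

c_c = 2√(k·m) = 2√(15800 × 8.01) = 2 × 355.7 = 711.5 N·s/m.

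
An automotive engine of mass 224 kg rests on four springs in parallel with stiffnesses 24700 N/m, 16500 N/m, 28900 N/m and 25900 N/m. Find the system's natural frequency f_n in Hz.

3.29 Hz

Parallel springs add: k_eq = 24700 + 16500 + 28900 + 25900 = 96000 N/m.
ω_n = √(k_eq/m) = √(96000/224) = √428.6 = 20.70 rad/s.
f_n = ω_n/(2π) = 20.70/6.283 = 3.295 Hz.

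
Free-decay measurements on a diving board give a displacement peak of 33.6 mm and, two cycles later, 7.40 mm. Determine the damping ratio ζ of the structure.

Logarithmic decrement δ = (1/n)·ln(x₀/x_n) = (1/2)·ln(33.6/7.40) = (1/2)·ln(4.541) = 0.7565.
ζ = δ/√(4π² + δ²) = 0.7565/√(39.48 + 0.572) = 0.7565/6.329 = 0.1195.

0.120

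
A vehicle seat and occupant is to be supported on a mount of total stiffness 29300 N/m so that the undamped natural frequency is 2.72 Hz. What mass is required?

100 kg

ω_n = 2πf_n = 2π × 2.72 = 17.09 rad/s.
m = k/ω_n² = 29300/17.09² = 29300/292.1 = 100.3 kg.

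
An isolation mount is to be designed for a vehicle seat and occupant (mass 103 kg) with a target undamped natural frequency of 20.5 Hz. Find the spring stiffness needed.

1710000 N/m

ω_n = 2πf_n = 2π × 20.5 = 128.8 rad/s.
k = m·ω_n² = 103 × 128.8² = 103 × 16590 = 1709000 N/m.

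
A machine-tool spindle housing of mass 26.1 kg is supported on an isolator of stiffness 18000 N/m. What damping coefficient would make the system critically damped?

1370 N·s/m

c_c = 2√(k·m) = 2√(18000 × 26.1) = 2 × 685.4 = 1371 N·s/m.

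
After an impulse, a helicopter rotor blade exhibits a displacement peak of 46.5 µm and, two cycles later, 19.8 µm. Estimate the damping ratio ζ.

0.0678

Logarithmic decrement δ = (1/n)·ln(x₀/x_n) = (1/2)·ln(46.5/19.8) = (1/2)·ln(2.348) = 0.4269.
ζ = δ/√(4π² + δ²) = 0.4269/√(39.48 + 0.182) = 0.4269/6.298 = 0.06778.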